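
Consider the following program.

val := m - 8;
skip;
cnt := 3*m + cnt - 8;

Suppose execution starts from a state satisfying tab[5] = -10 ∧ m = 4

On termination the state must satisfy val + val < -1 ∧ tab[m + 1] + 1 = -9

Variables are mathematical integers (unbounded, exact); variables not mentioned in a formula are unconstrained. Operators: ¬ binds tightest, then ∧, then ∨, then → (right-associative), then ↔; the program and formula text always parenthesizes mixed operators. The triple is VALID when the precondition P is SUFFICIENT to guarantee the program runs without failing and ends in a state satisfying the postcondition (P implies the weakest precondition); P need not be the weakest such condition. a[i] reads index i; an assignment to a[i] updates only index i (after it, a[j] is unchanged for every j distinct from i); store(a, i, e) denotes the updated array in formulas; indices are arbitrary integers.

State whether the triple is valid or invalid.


Working backward. After the program, the postcondition val + val < -1 ∧ tab[m + 1] + 1 = -9 must hold; in canonical form it is 2*val < -1 ∧ tab[m + 1] = -10.
Before cnt := 3*m + cnt - 8: 2*val < -1 ∧ tab[m + 1] = -10
Before skip: 2*val < -1 ∧ tab[m + 1] = -10
Before val := m - 8: 2*m < 15 ∧ tab[m + 1] = -10
The weakest precondition is 2*m < 15 ∧ tab[m + 1] = -10.
Check whether tab[5] = -10 ∧ m = 4 implies it.
Every state satisfying the precondition satisfies the weakest precondition: the implication holds.
Answer: valid


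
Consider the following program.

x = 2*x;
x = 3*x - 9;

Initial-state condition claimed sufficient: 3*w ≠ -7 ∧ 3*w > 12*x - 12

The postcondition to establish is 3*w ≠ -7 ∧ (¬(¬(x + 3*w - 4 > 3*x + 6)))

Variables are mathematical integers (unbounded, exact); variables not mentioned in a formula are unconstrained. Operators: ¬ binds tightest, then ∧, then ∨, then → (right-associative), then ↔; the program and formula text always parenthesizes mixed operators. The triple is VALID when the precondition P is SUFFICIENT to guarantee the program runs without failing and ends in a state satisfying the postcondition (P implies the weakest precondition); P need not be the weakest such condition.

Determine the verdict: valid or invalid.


Working backward. After the program, the postcondition 3*w ≠ -7 ∧ (¬(¬(x + 3*w - 4 > 3*x + 6))) must hold; in canonical form it is 3*w ≠ -7 ∧ 3*w > 2*x + 10.
Before x := 3*x - 9: 3*w ≠ -7 ∧ 3*w > 6*x - 8
Before x := 2*x: 3*w ≠ -7 ∧ 3*w > 12*x - 8
The weakest precondition is 3*w ≠ -7 ∧ 3*w > 12*x - 8.
Check whether 3*w ≠ -7 ∧ 3*w > 12*x - 12 implies it.
Countermodel: at the initial state w = -3, x = 0, the precondition holds but the weakest precondition fails.
Answer: invalid


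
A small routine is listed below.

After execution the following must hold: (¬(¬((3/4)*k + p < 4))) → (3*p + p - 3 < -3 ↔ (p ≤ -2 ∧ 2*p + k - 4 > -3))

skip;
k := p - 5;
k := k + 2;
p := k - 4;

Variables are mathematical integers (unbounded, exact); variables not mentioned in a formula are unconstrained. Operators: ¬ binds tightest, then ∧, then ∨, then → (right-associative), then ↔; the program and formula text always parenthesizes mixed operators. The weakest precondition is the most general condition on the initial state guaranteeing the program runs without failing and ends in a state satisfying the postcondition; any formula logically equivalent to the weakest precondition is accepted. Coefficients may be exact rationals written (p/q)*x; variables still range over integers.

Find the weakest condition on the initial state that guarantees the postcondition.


Working backward. After the program, the postcondition (¬(¬((3/4)*k + p < 4))) → (3*p + p - 3 < -3 ↔ (p ≤ -2 ∧ 2*p + k - 4 > -3)) must hold; in canonical form it is (3/4)*k + p < 4 → (4*p < 0 ↔ (p ≤ -2 ∧ k + 2*p > 1)).
Before p := k - 4: (7/4)*k < 8 → (4*k < 16 ↔ (k ≤ 2 ∧ 3*k > 9))
Before k := k + 2: (7/4)*k < 9/2 → (4*k < 8 ↔ (k ≤ 0 ∧ 3*k > 3))
Before k := p - 5: (7/4)*p < 53/4 → (4*p < 28 ↔ (p ≤ 5 ∧ 3*p > 18))
Before skip: (7/4)*p < 53/4 → (4*p < 28 ↔ (p ≤ 5 ∧ 3*p > 18))
Answer: WP = (7/4)*p < 53/4 → (4*p < 28 ↔ (p ≤ 5 ∧ 3*p > 18))


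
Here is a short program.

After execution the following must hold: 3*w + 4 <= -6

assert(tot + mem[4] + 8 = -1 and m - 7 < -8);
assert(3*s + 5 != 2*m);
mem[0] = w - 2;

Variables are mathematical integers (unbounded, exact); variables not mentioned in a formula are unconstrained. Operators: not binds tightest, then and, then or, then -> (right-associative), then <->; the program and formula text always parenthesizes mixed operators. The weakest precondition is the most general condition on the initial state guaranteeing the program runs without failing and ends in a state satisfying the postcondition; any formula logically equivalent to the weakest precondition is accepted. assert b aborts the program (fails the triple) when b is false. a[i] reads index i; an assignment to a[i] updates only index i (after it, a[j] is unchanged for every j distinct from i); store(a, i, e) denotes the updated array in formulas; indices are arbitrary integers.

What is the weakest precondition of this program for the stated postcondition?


Working backward. After the program, the postcondition 3*w + 4 <= -6 must hold; in canonical form it is 3*w <= -10.
Before mem[0] := w - 2: 3*w <= -10
Before assert 3*s + 5 != 2*m: 3*s != 2*m - 5 and 3*w <= -10
Before assert tot + mem[4] + 8 = -1 and m - 7 < -8: mem[4] + tot = -9 and m < -1 and 3*s != 2*m - 5 and 3*w <= -10
Answer: WP = mem[4] + tot = -9 and m < -1 and 3*s != 2*m - 5 and 3*w <= -10


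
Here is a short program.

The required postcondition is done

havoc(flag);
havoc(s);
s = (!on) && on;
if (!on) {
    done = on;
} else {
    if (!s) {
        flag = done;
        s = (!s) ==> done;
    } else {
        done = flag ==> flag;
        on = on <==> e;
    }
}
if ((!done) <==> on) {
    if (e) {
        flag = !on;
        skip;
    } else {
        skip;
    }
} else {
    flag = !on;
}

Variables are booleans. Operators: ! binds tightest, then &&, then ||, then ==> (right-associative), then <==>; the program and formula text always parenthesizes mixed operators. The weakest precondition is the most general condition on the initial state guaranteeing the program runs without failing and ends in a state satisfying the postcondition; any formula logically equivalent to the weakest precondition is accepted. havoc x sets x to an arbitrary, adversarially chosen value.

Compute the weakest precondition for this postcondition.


Working backward. After the program, done must hold.
Then branch requires (e ==> done) && ((!e) ==> done); else branch requires done.
Before the if: (((!done) <==> on) ==> ((e ==> done) && ((!e) ==> done))) && ((!((!done) <==> on)) ==> done)
Then branch requires (((!on) <==> on) ==> ((e ==> on) && ((!e) ==> on))) && ((!((!on) <==> on)) ==> on); else branch requires (!s) ==> ((((!done) <==> on) ==> ((e ==> done) && ((!e) ==> done))) && ((!((!done) <==> on)) ==> done)).
Before the if: ((!on) ==> ((((!on) <==> on) ==> ((e ==> on) && ((!e) ==> on))) && ((!((!on) <==> on)) ==> on))) && (on ==> ((!s) ==> ((((!done) <==> on) ==> ((e ==> done) && ((!e) ==> done))) && ((!((!done) <==> on)) ==> done))))
Before s := (!on) && on: ((!on) ==> ((((!on) <==> on) ==> ((e ==> on) && ((!e) ==> on))) && ((!((!on) <==> on)) ==> on))) && (on ==> ((((!done) <==> on) ==> ((e ==> done) && ((!e) ==> done))) && ((!((!done) <==> on)) ==> done)))
Before havoc s: ((!on) ==> ((((!on) <==> on) ==> ((e ==> on) && ((!e) ==> on))) && ((!((!on) <==> on)) ==> on))) && (on ==> ((((!done) <==> on) ==> ((e ==> done) && ((!e) ==> done))) && ((!((!done) <==> on)) ==> done)))
Before havoc flag: ((!on) ==> ((((!on) <==> on) ==> ((e ==> on) && ((!e) ==> on))) && ((!((!on) <==> on)) ==> on))) && (on ==> ((((!done) <==> on) ==> ((e ==> done) && ((!e) ==> done))) && ((!((!done) <==> on)) ==> done)))
Answer: WP = ((!on) ==> ((((!on) <==> on) ==> ((e ==> on) && ((!e) ==> on))) && ((!((!on) <==> on)) ==> on))) && (on ==> ((((!done) <==> on) ==> ((e ==> done) && ((!e) ==> done))) && ((!((!done) <==> on)) ==> done)))


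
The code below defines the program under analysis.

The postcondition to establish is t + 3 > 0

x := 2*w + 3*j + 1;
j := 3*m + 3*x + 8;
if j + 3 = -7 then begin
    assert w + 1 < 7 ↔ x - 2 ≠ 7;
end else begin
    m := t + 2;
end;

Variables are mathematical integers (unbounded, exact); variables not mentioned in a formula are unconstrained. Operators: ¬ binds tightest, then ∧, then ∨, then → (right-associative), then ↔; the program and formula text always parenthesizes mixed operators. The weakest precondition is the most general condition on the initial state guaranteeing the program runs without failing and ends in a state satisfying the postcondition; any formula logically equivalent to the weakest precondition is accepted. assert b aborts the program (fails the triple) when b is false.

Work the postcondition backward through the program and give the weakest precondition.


Working backward. After the program, the postcondition t + 3 > 0 must hold; in canonical form it is t > -3.
Then branch requires (w < 6 ↔ x ≠ 9) ∧ t > -3; else branch requires t > -3.
Before the if: (j = -10 → ((w < 6 ↔ x ≠ 9) ∧ t > -3)) ∧ ((¬(j = -10)) → t > -3)
Before j := 3*m + 3*x + 8: (3*m + 3*x = -18 → ((w < 6 ↔ x ≠ 9) ∧ t > -3)) ∧ ((¬(3*m + 3*x = -18)) → t > -3)
Before x := 2*w + 3*j + 1: (9*j + 3*m + 6*w = -21 → ((w < 6 ↔ 3*j + 2*w ≠ 8) ∧ t > -3)) ∧ ((¬(9*j + 3*m + 6*w = -21)) → t > -3)
Answer: WP = (9*j + 3*m + 6*w = -21 → ((w < 6 ↔ 3*j + 2*w ≠ 8) ∧ t > -3)) ∧ ((¬(9*j + 3*m + 6*w = -21)) → t > -3)


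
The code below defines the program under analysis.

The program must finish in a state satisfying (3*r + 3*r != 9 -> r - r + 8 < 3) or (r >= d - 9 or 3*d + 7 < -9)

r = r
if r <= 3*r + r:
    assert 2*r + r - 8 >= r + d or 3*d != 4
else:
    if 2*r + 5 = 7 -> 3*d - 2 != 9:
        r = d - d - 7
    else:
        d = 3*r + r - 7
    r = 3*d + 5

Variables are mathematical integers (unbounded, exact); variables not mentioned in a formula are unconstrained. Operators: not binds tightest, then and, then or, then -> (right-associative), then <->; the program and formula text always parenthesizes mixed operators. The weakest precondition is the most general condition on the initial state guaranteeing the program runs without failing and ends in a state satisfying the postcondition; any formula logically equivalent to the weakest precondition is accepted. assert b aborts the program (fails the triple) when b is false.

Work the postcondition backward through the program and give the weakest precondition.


Working backward. After the program, the postcondition (3*r + 3*r != 9 -> r - r + 8 < 3) or (r >= d - 9 or 3*d + 7 < -9) must hold; in canonical form it is (not (6*r != 9)) or r >= d - 9 or 3*d < -16.
Then branch requires (2*r >= d + 8 or 3*d != 4) and ((not (6*r != 9)) or r >= d - 9 or 3*d < -16); else branch requires ((2*r = 2 -> 3*d != 11) -> ((not (18*d != -21)) or 2*d >= -14 or 3*d < -16)) and ((not (2*r = 2 -> 3*d != 11)) -> ((not (72*r != 105)) or 8*r >= 0 or 12*r < 5)).
Before the if: (3*r >= 0 -> ((2*r >= d + 8 or 3*d != 4) and ((not (6*r != 9)) or r >= d - 9 or 3*d < -16))) and ((not (3*r >= 0)) -> (((2*r = 2 -> 3*d != 11) -> ((not (18*d != -21)) or 2*d >= -14 or 3*d < -16)) and ((not (2*r = 2 -> 3*d != 11)) -> ((not (72*r != 105)) or 8*r >= 0 or 12*r < 5))))
Before r := r: (3*r >= 0 -> ((2*r >= d + 8 or 3*d != 4) and ((not (6*r != 9)) or r >= d - 9 or 3*d < -16))) and ((not (3*r >= 0)) -> (((2*r = 2 -> 3*d != 11) -> ((not (18*d != -21)) or 2*d >= -14 or 3*d < -16)) and ((not (2*r = 2 -> 3*d != 11)) -> ((not (72*r != 105)) or 8*r >= 0 or 12*r < 5))))
Answer: WP = (3*r >= 0 -> ((2*r >= d + 8 or 3*d != 4) and ((not (6*r != 9)) or r >= d - 9 or 3*d < -16))) and ((not (3*r >= 0)) -> (((2*r = 2 -> 3*d != 11) -> ((not (18*d != -21)) or 2*d >= -14 or 3*d < -16)) and ((not (2*r = 2 -> 3*d != 11)) -> ((not (72*r != 105)) or 8*r >= 0 or 12*r < 5))))


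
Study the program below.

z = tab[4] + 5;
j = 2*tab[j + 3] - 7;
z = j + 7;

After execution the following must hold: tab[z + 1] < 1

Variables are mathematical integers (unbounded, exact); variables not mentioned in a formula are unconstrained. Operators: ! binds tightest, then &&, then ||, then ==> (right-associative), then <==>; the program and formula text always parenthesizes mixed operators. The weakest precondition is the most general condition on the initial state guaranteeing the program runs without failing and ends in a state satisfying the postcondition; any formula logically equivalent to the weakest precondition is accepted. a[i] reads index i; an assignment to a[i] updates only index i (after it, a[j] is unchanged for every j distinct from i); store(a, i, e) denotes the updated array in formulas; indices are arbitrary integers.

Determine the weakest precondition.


Working backward. After the program, tab[z + 1] < 1 must hold.
Before z := j + 7: tab[j + 8] < 1
Before j := 2*tab[j + 3] - 7: tab[2*tab[j + 3] + 1] < 1
Before z := tab[4] + 5: tab[2*tab[j + 3] + 1] < 1
Answer: WP = tab[2*tab[j + 3] + 1] < 1


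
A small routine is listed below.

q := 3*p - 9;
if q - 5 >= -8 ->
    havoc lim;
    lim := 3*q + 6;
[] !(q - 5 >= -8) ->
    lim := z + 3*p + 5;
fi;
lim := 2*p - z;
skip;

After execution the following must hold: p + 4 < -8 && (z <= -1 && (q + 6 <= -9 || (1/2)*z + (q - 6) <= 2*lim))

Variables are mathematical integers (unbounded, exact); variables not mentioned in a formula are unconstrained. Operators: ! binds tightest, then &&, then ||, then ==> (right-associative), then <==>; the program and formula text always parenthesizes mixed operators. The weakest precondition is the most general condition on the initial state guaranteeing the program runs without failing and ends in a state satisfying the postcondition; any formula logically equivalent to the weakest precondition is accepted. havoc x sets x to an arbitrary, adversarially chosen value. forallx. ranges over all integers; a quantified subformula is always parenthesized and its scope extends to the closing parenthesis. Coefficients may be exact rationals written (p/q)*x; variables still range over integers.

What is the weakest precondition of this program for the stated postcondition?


Working backward. After the program, the postcondition p + 4 < -8 && (z <= -1 && (q + 6 <= -9 || (1/2)*z + (q - 6) <= 2*lim)) must hold; in canonical form it is p < -12 && z <= -1 && (q <= -15 || q + (1/2)*z <= 2*lim + 6).
Before skip: p < -12 && z <= -1 && (q <= -15 || q + (1/2)*z <= 2*lim + 6)
Before lim := 2*p - z: p < -12 && z <= -1 && (q <= -15 || q + (5/2)*z <= 4*p + 6)
Then branch requires p < -12 && z <= -1 && (q <= -15 || q + (5/2)*z <= 4*p + 6); else branch requires p < -12 && z <= -1 && (q <= -15 || q + (5/2)*z <= 4*p + 6).
Before the if: (q >= -3 ==> (p < -12 && z <= -1 && (q <= -15 || q + (5/2)*z <= 4*p + 6))) && ((!(q >= -3)) ==> (p < -12 && z <= -1 && (q <= -15 || q + (5/2)*z <= 4*p + 6)))
Before q := 3*p - 9: (3*p >= 6 ==> (p < -12 && z <= -1 && (3*p <= -6 || (5/2)*z <= p + 15))) && ((!(3*p >= 6)) ==> (p < -12 && z <= -1 && (3*p <= -6 || (5/2)*z <= p + 15)))
Answer: WP = (3*p >= 6 ==> (p < -12 && z <= -1 && (3*p <= -6 || (5/2)*z <= p + 15))) && ((!(3*p >= 6)) ==> (p < -12 && z <= -1 && (3*p <= -6 || (5/2)*z <= p + 15)))


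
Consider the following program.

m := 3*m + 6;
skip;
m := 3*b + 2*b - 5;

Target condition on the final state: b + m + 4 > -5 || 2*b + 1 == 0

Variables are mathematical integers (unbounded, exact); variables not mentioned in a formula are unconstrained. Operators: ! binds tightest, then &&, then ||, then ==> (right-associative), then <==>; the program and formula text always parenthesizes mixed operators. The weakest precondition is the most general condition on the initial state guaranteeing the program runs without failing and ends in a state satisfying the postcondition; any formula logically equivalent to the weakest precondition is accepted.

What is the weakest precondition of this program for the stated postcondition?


Working backward. After the program, the postcondition b + m + 4 > -5 || 2*b + 1 == 0 must hold; in canonical form it is b + m > -9 || 2*b == -1.
Before m := 3*b + 2*b - 5: 6*b > -4 || 2*b == -1
Before skip: 6*b > -4 || 2*b == -1
Before m := 3*m + 6: 6*b > -4 || 2*b == -1
Answer: WP = 6*b > -4 || 2*b == -1


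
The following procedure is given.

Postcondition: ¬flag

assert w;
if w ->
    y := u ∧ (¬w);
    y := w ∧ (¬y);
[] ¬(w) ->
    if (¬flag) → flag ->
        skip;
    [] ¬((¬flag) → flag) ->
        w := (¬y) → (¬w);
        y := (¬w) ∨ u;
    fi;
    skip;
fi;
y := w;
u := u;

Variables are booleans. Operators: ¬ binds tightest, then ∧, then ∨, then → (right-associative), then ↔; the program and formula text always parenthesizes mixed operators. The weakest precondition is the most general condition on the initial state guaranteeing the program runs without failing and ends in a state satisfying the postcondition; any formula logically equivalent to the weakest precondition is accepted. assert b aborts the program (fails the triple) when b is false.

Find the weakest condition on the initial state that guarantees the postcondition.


Working backward. After the program, ¬flag must hold.
Before u := u: ¬flag
Before y := w: ¬flag
Then branch requires ¬flag; else branch requires (((¬flag) → flag) → (¬flag)) ∧ ((¬((¬flag) → flag)) → (¬flag)).
Before the if: (w → (¬flag)) ∧ ((¬w) → ((((¬flag) → flag) → (¬flag)) ∧ ((¬((¬flag) → flag)) → (¬flag))))
Before assert w: w ∧ (w → (¬flag)) ∧ ((¬w) → ((((¬flag) → flag) → (¬flag)) ∧ ((¬((¬flag) → flag)) → (¬flag))))
Answer: WP = w ∧ (w → (¬flag)) ∧ ((¬w) → ((((¬flag) → flag) → (¬flag)) ∧ ((¬((¬flag) → flag)) → (¬flag))))


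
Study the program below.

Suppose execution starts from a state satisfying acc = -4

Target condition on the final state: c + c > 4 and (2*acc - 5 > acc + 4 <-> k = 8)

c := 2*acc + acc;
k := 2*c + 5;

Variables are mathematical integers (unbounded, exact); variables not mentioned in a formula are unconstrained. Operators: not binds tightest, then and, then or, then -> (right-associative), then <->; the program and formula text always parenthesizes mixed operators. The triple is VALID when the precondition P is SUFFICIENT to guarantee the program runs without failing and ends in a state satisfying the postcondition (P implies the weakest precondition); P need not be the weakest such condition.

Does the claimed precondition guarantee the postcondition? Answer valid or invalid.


Working backward. After the program, the postcondition c + c > 4 and (2*acc - 5 > acc + 4 <-> k = 8) must hold; in canonical form it is 2*c > 4 and (acc > 9 <-> k = 8).
Before k := 2*c + 5: 2*c > 4 and (acc > 9 <-> 2*c = 3)
Before c := 2*acc + acc: 6*acc > 4 and (acc > 9 <-> 6*acc = 3)
The weakest precondition is 6*acc > 4 and (acc > 9 <-> 6*acc = 3).
Check whether acc = -4 implies it.
Countermodel: at the initial state acc = -4, the precondition holds but the weakest precondition fails.
Answer: invalid


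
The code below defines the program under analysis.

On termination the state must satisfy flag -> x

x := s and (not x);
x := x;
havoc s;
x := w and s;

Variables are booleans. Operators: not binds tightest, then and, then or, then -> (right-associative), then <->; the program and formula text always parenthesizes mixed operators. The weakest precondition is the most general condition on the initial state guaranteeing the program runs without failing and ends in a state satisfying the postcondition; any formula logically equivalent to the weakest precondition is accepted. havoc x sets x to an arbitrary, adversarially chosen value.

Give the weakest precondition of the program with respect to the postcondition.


Working backward. After the program, flag -> x must hold.
Before x := w and s: flag -> (w and s)
Before havoc s: (flag -> w) and (not flag)
Before x := x: (flag -> w) and (not flag)
Before x := s and (not x): (flag -> w) and (not flag)
Answer: WP = (flag -> w) and (not flag)


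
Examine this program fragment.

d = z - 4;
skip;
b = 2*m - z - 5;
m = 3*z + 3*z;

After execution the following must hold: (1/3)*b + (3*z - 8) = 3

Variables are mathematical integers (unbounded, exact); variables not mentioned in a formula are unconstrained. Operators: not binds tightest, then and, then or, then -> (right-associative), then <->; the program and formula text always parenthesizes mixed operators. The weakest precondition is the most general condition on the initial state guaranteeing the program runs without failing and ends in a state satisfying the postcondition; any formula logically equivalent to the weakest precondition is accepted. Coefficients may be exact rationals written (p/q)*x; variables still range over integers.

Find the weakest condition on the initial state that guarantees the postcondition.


Working backward. After the program, the postcondition (1/3)*b + (3*z - 8) = 3 must hold; in canonical form it is (1/3)*b + 3*z = 11.
Before m := 3*z + 3*z: (1/3)*b + 3*z = 11
Before b := 2*m - z - 5: (2/3)*m + (8/3)*z = 38/3
Before skip: (2/3)*m + (8/3)*z = 38/3
Before d := z - 4: (2/3)*m + (8/3)*z = 38/3
Answer: WP = (2/3)*m + (8/3)*z = 38/3


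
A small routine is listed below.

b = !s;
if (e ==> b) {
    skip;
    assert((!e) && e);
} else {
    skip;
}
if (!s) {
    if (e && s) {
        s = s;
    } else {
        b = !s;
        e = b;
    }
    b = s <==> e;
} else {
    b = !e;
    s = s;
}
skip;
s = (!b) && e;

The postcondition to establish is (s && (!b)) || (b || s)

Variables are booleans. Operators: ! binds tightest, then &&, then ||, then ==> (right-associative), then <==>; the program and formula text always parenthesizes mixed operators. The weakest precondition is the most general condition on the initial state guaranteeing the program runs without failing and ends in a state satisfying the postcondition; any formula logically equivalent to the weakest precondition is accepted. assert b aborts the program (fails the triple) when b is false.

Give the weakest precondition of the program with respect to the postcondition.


Working backward. After the program, the postcondition (s && (!b)) || (b || s) must hold; in canonical form it is (s && (!b)) || b || s.
Before s := (!b) && e: ((!b) && e) || b
Before skip: ((!b) && e) || b
Then branch requires ((e && s) ==> (((!(s <==> e)) && e) || (s <==> e))) && ((!(e && s)) ==> (((!(s <==> (!s))) && (!s)) || (s <==> (!s)))); else branch requires true.
Before the if: (!s) ==> (((e && s) ==> (((!(s <==> e)) && e) || (s <==> e))) && ((!(e && s)) ==> (((!(s <==> (!s))) && (!s)) || (s <==> (!s)))))
Then branch requires false; else branch requires (!s) ==> (((e && s) ==> (((!(s <==> e)) && e) || (s <==> e))) && ((!(e && s)) ==> (((!(s <==> (!s))) && (!s)) || (s <==> (!s))))).
Before the if: (!(e ==> b)) && ((!(e ==> b)) ==> ((!s) ==> (((e && s) ==> (((!(s <==> e)) && e) || (s <==> e))) && ((!(e && s)) ==> (((!(s <==> (!s))) && (!s)) || (s <==> (!s)))))))
Before b := !s: (!(e ==> (!s))) && ((!(e ==> (!s))) ==> ((!s) ==> (((e && s) ==> (((!(s <==> e)) && e) || (s <==> e))) && ((!(e && s)) ==> (((!(s <==> (!s))) && (!s)) || (s <==> (!s)))))))
Answer: WP = (!(e ==> (!s))) && ((!(e ==> (!s))) ==> ((!s) ==> (((e && s) ==> (((!(s <==> e)) && e) || (s <==> e))) && ((!(e && s)) ==> (((!(s <==> (!s))) && (!s)) || (s <==> (!s)))))))


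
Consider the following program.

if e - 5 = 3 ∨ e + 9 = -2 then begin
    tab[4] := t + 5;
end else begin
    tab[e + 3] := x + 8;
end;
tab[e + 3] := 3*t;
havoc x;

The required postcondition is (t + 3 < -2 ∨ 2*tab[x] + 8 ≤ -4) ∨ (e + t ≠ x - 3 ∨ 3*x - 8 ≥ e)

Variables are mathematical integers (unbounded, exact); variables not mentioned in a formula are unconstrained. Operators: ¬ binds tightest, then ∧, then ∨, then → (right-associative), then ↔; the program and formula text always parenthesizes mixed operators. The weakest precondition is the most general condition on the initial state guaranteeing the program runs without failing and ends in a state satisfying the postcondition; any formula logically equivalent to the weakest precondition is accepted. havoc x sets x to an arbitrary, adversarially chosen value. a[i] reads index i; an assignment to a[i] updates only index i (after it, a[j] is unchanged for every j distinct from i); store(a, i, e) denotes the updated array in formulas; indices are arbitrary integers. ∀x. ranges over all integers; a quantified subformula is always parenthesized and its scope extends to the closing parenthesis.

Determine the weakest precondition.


Working backward. After the program, the postcondition (t + 3 < -2 ∨ 2*tab[x] + 8 ≤ -4) ∨ (e + t ≠ x - 3 ∨ 3*x - 8 ≥ e) must hold; in canonical form it is t < -5 ∨ 2*tab[x] ≤ -12 ∨ e + t ≠ x - 3 ∨ 3*x ≥ e + 8.
Before havoc x: ∀x_1. (t < -5 ∨ 2*tab[x_1] ≤ -12 ∨ e + t ≠ x_1 - 3 ∨ 3*x_1 ≥ e + 8)
Before tab[e + 3] := 3*t: ∀x_1. (t < -5 ∨ 2*store(tab, e + 3, 3*t)[x_1] ≤ -12 ∨ e + t ≠ x_1 - 3 ∨ 3*x_1 ≥ e + 8)
Then branch requires ∀x_1. (t < -5 ∨ 2*store(store(tab, 4, t + 5), e + 3, 3*t)[x_1] ≤ -12 ∨ e + t ≠ x_1 - 3 ∨ 3*x_1 ≥ e + 8); else branch requires ∀x_1. (t < -5 ∨ 2*store(store(tab, e + 3, x + 8), e + 3, 3*t)[x_1] ≤ -12 ∨ e + t ≠ x_1 - 3 ∨ 3*x_1 ≥ e + 8).
Before the if: ((e = 8 ∨ e = -11) → (∀x_1. (t < -5 ∨ 2*store(store(tab, 4, t + 5), e + 3, 3*t)[x_1] ≤ -12 ∨ e + t ≠ x_1 - 3 ∨ 3*x_1 ≥ e + 8))) ∧ ((¬(e = 8 ∨ e = -11)) → (∀x_1. (t < -5 ∨ 2*store(store(tab, e + 3, x + 8), e + 3, 3*t)[x_1] ≤ -12 ∨ e + t ≠ x_1 - 3 ∨ 3*x_1 ≥ e + 8)))
Answer: WP = ((e = 8 ∨ e = -11) → (∀x_1. (t < -5 ∨ 2*store(store(tab, 4, t + 5), e + 3, 3*t)[x_1] ≤ -12 ∨ e + t ≠ x_1 - 3 ∨ 3*x_1 ≥ e + 8))) ∧ ((¬(e = 8 ∨ e = -11)) → (∀x_1. (t < -5 ∨ 2*store(store(tab, e + 3, x + 8), e + 3, 3*t)[x_1] ≤ -12 ∨ e + t ≠ x_1 - 3 ∨ 3*x_1 ≥ e + 8)))


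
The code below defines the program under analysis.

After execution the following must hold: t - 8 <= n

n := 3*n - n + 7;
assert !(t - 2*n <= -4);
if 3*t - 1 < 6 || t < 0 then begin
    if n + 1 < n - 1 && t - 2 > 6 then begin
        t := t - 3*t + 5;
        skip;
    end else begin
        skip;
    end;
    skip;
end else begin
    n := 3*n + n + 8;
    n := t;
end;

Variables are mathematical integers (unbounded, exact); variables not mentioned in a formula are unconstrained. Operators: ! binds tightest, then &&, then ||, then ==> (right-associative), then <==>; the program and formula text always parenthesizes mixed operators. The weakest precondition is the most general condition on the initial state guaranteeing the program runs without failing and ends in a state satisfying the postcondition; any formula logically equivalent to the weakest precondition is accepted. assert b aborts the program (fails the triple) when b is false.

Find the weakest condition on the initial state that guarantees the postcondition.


Working backward. After the program, the postcondition t - 8 <= n must hold; in canonical form it is t <= n + 8.
Then branch requires t <= n + 8; else branch requires true.
Before the if: (3*t < 7 || t < 0) ==> t <= n + 8
Before assert !(t - 2*n <= -4): (!(t <= 2*n - 4)) && ((3*t < 7 || t < 0) ==> t <= n + 8)
Before n := 3*n - n + 7: (!(t <= 4*n + 10)) && ((3*t < 7 || t < 0) ==> t <= 2*n + 15)
Answer: WP = (!(t <= 4*n + 10)) && ((3*t < 7 || t < 0) ==> t <= 2*n + 15)


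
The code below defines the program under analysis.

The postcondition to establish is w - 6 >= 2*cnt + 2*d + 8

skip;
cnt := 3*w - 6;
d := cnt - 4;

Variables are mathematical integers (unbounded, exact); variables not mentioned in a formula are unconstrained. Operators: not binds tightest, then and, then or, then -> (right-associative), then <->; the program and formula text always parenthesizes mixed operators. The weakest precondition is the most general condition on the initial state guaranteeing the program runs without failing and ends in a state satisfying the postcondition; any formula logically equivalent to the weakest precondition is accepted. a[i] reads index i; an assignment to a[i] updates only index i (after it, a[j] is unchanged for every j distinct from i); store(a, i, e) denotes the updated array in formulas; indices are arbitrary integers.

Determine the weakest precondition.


Working backward. After the program, the postcondition w - 6 >= 2*cnt + 2*d + 8 must hold; in canonical form it is w >= 2*cnt + 2*d + 14.
Before d := cnt - 4: w >= 4*cnt + 6
Before cnt := 3*w - 6: 11*w <= 18
Before skip: 11*w <= 18
Answer: WP = 11*w <= 18


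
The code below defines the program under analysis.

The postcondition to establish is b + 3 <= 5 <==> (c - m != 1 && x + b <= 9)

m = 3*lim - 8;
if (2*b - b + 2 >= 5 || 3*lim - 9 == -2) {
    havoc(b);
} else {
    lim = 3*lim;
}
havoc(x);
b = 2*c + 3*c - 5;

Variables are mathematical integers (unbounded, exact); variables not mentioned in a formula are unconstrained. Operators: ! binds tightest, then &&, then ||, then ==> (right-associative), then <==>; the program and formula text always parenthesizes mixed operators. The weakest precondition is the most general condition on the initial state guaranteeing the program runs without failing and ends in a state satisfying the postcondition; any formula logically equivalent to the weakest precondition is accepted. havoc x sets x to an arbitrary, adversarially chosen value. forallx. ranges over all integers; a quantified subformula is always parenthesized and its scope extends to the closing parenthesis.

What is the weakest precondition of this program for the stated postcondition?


Working backward. After the program, the postcondition b + 3 <= 5 <==> (c - m != 1 && x + b <= 9) must hold; in canonical form it is b <= 2 <==> (c != m + 1 && b + x <= 9).
Before b := 2*c + 3*c - 5: 5*c <= 7 <==> (c != m + 1 && 5*c + x <= 14)
Before havoc x: forall x_1. (5*c <= 7 <==> (c != m + 1 && 5*c + x_1 <= 14))
Then branch requires forall x_1. (5*c <= 7 <==> (c != m + 1 && 5*c + x_1 <= 14)); else branch requires forall x_1. (5*c <= 7 <==> (c != m + 1 && 5*c + x_1 <= 14)).
Before the if: ((b >= 3 || 3*lim == 7) ==> (forall x_1. (5*c <= 7 <==> (c != m + 1 && 5*c + x_1 <= 14)))) && ((!(b >= 3 || 3*lim == 7)) ==> (forall x_1. (5*c <= 7 <==> (c != m + 1 && 5*c + x_1 <= 14))))
Before m := 3*lim - 8: ((b >= 3 || 3*lim == 7) ==> (forall x_1. (5*c <= 7 <==> (c != 3*lim - 7 && 5*c + x_1 <= 14)))) && ((!(b >= 3 || 3*lim == 7)) ==> (forall x_1. (5*c <= 7 <==> (c != 3*lim - 7 && 5*c + x_1 <= 14))))
Answer: WP = ((b >= 3 || 3*lim == 7) ==> (forall x_1. (5*c <= 7 <==> (c != 3*lim - 7 && 5*c + x_1 <= 14)))) && ((!(b >= 3 || 3*lim == 7)) ==> (forall x_1. (5*c <= 7 <==> (c != 3*lim - 7 && 5*c + x_1 <= 14))))


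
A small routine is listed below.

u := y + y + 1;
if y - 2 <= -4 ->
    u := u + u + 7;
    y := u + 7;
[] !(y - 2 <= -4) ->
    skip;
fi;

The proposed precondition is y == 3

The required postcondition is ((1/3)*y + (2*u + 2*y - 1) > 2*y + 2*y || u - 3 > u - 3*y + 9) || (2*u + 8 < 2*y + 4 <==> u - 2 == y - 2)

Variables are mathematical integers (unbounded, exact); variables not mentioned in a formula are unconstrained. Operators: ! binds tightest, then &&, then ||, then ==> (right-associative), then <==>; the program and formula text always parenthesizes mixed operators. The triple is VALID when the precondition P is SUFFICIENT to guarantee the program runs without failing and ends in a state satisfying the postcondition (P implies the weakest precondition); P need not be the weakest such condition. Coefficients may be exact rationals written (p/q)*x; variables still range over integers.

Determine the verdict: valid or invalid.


Working backward. After the program, the postcondition ((1/3)*y + (2*u + 2*y - 1) > 2*y + 2*y || u - 3 > u - 3*y + 9) || (2*u + 8 < 2*y + 4 <==> u - 2 == y - 2) must hold; in canonical form it is 2*u > (5/3)*y + 1 || 3*y > 12 || (2*u < 2*y - 4 <==> u == y).
Then branch requires (2/3)*u > 31/3 || 6*u > -30; else branch requires 2*u > (5/3)*y + 1 || 3*y > 12 || (2*u < 2*y - 4 <==> u == y).
Before the if: (y <= -2 ==> ((2/3)*u > 31/3 || 6*u > -30)) && ((!(y <= -2)) ==> (2*u > (5/3)*y + 1 || 3*y > 12 || (2*u < 2*y - 4 <==> u == y)))
Before u := y + y + 1: (y <= -2 ==> ((4/3)*y > 29/3 || 12*y > -36)) && ((!(y <= -2)) ==> ((7/3)*y > -1 || 3*y > 12 || (2*y < -6 <==> y == -1)))
The weakest precondition is (y <= -2 ==> ((4/3)*y > 29/3 || 12*y > -36)) && ((!(y <= -2)) ==> ((7/3)*y > -1 || 3*y > 12 || (2*y < -6 <==> y == -1))).
Check whether y == 3 implies it.
Every state satisfying the precondition satisfies the weakest precondition: the implication holds.
Answer: valid


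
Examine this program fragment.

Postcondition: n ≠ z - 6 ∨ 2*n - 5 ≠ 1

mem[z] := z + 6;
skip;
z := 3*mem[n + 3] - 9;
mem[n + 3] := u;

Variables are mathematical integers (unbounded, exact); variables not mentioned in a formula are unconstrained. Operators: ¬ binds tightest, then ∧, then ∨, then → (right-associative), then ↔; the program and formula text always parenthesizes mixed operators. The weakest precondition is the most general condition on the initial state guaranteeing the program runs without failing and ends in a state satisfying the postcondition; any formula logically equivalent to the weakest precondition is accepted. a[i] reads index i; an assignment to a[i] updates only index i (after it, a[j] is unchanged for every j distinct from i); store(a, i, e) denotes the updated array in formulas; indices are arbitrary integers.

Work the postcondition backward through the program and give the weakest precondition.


Working backward. After the program, the postcondition n ≠ z - 6 ∨ 2*n - 5 ≠ 1 must hold; in canonical form it is n ≠ z - 6 ∨ 2*n ≠ 6.
Before mem[n + 3] := u: n ≠ z - 6 ∨ 2*n ≠ 6
Before z := 3*mem[n + 3] - 9: n ≠ 3*mem[n + 3] - 15 ∨ 2*n ≠ 6
Before skip: n ≠ 3*mem[n + 3] - 15 ∨ 2*n ≠ 6
Before mem[z] := z + 6: n ≠ 3*store(mem, z, z + 6)[n + 3] - 15 ∨ 2*n ≠ 6
Answer: WP = n ≠ 3*store(mem, z, z + 6)[n + 3] - 15 ∨ 2*n ≠ 6


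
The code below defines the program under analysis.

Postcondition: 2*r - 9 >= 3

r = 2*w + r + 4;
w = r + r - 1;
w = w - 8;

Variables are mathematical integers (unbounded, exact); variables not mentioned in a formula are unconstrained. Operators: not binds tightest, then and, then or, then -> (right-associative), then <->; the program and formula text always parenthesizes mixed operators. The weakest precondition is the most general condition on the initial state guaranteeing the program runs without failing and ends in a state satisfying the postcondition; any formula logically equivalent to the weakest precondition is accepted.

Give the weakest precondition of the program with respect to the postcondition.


Working backward. After the program, the postcondition 2*r - 9 >= 3 must hold; in canonical form it is 2*r >= 12.
Before w := w - 8: 2*r >= 12
Before w := r + r - 1: 2*r >= 12
Before r := 2*w + r + 4: 2*r + 4*w >= 4
Answer: WP = 2*r + 4*w >= 4


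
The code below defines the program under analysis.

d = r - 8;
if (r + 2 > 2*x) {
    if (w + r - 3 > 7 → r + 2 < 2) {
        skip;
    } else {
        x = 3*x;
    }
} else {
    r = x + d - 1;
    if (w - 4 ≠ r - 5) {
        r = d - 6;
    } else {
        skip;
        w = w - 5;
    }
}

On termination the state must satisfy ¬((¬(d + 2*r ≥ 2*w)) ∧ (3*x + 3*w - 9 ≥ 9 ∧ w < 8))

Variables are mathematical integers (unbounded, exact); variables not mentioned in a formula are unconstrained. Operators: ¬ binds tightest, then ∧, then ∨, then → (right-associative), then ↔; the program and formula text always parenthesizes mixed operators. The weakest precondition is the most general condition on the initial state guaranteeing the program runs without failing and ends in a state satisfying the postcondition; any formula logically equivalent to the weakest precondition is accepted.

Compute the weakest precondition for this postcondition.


Working backward. After the program, the postcondition ¬((¬(d + 2*r ≥ 2*w)) ∧ (3*x + 3*w - 9 ≥ 9 ∧ w < 8)) must hold; in canonical form it is ¬((¬(d + 2*r ≥ 2*w)) ∧ 3*w + 3*x ≥ 18 ∧ w < 8).
Then branch requires ((r + w > 10 → r < 0) → (¬((¬(d + 2*r ≥ 2*w)) ∧ 3*w + 3*x ≥ 18 ∧ w < 8))) ∧ ((¬(r + w > 10 → r < 0)) → (¬((¬(d + 2*r ≥ 2*w)) ∧ 3*w + 9*x ≥ 18 ∧ w < 8))); else branch requires (w ≠ d + x - 2 → (¬((¬(3*d ≥ 2*w + 12)) ∧ 3*w + 3*x ≥ 18 ∧ w < 8))) ∧ ((¬(w ≠ d + x - 2)) → (¬((¬(3*d + 2*x ≥ 2*w - 8)) ∧ 3*w + 3*x ≥ 33 ∧ w < 13))).
Before the if: (r > 2*x - 2 → (((r + w > 10 → r < 0) → (¬((¬(d + 2*r ≥ 2*w)) ∧ 3*w + 3*x ≥ 18 ∧ w < 8))) ∧ ((¬(r + w > 10 → r < 0)) → (¬((¬(d + 2*r ≥ 2*w)) ∧ 3*w + 9*x ≥ 18 ∧ w < 8))))) ∧ ((¬(r > 2*x - 2)) → ((w ≠ d + x - 2 → (¬((¬(3*d ≥ 2*w + 12)) ∧ 3*w + 3*x ≥ 18 ∧ w < 8))) ∧ ((¬(w ≠ d + x - 2)) → (¬((¬(3*d + 2*x ≥ 2*w - 8)) ∧ 3*w + 3*x ≥ 33 ∧ w < 13)))))
Before d := r - 8: (r > 2*x - 2 → (((r + w > 10 → r < 0) → (¬((¬(3*r ≥ 2*w + 8)) ∧ 3*w + 3*x ≥ 18 ∧ w < 8))) ∧ ((¬(r + w > 10 → r < 0)) → (¬((¬(3*r ≥ 2*w + 8)) ∧ 3*w + 9*x ≥ 18 ∧ w < 8))))) ∧ ((¬(r > 2*x - 2)) → ((w ≠ r + x - 10 → (¬((¬(3*r ≥ 2*w + 36)) ∧ 3*w + 3*x ≥ 18 ∧ w < 8))) ∧ ((¬(w ≠ r + x - 10)) → (¬((¬(3*r + 2*x ≥ 2*w + 16)) ∧ 3*w + 3*x ≥ 33 ∧ w < 13)))))
Answer: WP = (r > 2*x - 2 → (((r + w > 10 → r < 0) → (¬((¬(3*r ≥ 2*w + 8)) ∧ 3*w + 3*x ≥ 18 ∧ w < 8))) ∧ ((¬(r + w > 10 → r < 0)) → (¬((¬(3*r ≥ 2*w + 8)) ∧ 3*w + 9*x ≥ 18 ∧ w < 8))))) ∧ ((¬(r > 2*x - 2)) → ((w ≠ r + x - 10 → (¬((¬(3*r ≥ 2*w + 36)) ∧ 3*w + 3*x ≥ 18 ∧ w < 8))) ∧ ((¬(w ≠ r + x - 10)) → (¬((¬(3*r + 2*x ≥ 2*w + 16)) ∧ 3*w + 3*x ≥ 33 ∧ w < 13)))))


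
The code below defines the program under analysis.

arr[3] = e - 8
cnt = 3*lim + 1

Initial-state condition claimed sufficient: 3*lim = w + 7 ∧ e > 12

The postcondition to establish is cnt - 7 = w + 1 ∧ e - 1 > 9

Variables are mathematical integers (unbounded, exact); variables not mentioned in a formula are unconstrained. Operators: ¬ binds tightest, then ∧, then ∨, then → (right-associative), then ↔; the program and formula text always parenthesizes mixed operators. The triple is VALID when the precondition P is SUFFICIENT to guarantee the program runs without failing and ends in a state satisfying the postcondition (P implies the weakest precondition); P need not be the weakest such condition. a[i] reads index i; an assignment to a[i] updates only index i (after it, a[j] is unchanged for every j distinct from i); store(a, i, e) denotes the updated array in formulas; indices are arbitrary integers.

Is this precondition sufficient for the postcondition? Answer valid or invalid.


Working backward. After the program, the postcondition cnt - 7 = w + 1 ∧ e - 1 > 9 must hold; in canonical form it is cnt = w + 8 ∧ e > 10.
Before cnt := 3*lim + 1: 3*lim = w + 7 ∧ e > 10
Before arr[3] := e - 8: 3*lim = w + 7 ∧ e > 10
The weakest precondition is 3*lim = w + 7 ∧ e > 10.
Check whether 3*lim = w + 7 ∧ e > 12 implies it.
Every state satisfying the precondition satisfies the weakest precondition: the implication holds.
Answer: valid


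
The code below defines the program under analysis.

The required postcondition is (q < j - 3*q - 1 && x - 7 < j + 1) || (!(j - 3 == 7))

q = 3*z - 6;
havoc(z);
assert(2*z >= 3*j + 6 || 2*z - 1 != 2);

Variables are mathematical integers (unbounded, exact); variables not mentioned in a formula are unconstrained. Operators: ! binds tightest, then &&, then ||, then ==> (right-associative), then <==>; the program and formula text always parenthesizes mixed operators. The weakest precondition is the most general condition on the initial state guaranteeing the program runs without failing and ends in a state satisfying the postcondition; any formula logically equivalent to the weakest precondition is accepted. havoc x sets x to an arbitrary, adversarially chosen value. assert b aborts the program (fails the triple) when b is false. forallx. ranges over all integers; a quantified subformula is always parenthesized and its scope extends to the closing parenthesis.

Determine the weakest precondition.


Working backward. After the program, the postcondition (q < j - 3*q - 1 && x - 7 < j + 1) || (!(j - 3 == 7)) must hold; in canonical form it is (4*q < j - 1 && x < j + 8) || (!(j == 10)).
Before assert 2*z >= 3*j + 6 || 2*z - 1 != 2: (2*z >= 3*j + 6 || 2*z != 3) && ((4*q < j - 1 && x < j + 8) || (!(j == 10)))
Before havoc z: forall z_1. ((2*z_1 >= 3*j + 6 || 2*z_1 != 3) && ((4*q < j - 1 && x < j + 8) || (!(j == 10))))
Before q := 3*z - 6: forall z_1. ((2*z_1 >= 3*j + 6 || 2*z_1 != 3) && ((12*z < j + 23 && x < j + 8) || (!(j == 10))))
Answer: WP = forall z_1. ((2*z_1 >= 3*j + 6 || 2*z_1 != 3) && ((12*z < j + 23 && x < j + 8) || (!(j == 10))))
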